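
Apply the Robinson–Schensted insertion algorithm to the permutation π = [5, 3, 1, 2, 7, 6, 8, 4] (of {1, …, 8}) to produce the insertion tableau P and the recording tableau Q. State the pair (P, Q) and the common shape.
P = [1, 2, 4, 8] / [3, 6] / [5, 7];  Q = [1, 4, 5, 7] / [2, 6] / [3, 8];  common shape = (4, 2, 2)

Row-insert the values π_1, π_2, … into P one at a time, bumping the leftmost entry strictly greater than the inserted value down to the next row. The recording tableau Q records, in position (i, j), the step at which that cell was added to P.
  Insert 5 (step 1): P = [5];  Q = [1]
  Insert 3 (step 2): P = [3] / [5];  Q = [1] / [2]
  Insert 1 (step 3): P = [1] / [3] / [5];  Q = [1] / [2] / [3]
  Insert 2 (step 4): P = [1, 2] / [3] / [5];  Q = [1, 4] / [2] / [3]
  Insert 7 (step 5): P = [1, 2, 7] / [3] / [5];  Q = [1, 4, 5] / [2] / [3]
  Insert 6 (step 6): P = [1, 2, 6] / [3, 7] / [5];  Q = [1, 4, 5] / [2, 6] / [3]
  Insert 8 (step 7): P = [1, 2, 6, 8] / [3, 7] / [5];  Q = [1, 4, 5, 7] / [2, 6] / [3]
  Insert 4 (step 8): P = [1, 2, 4, 8] / [3, 6] / [5, 7];  Q = [1, 4, 5, 7] / [2, 6] / [3, 8]
Final shape: (4, 2, 2).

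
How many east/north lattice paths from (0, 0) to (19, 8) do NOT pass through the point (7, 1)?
Number of paths = 1816971

Total paths from (0, 0) to (19, 8): C(27, 19) = 2220075. Paths through (7, 1): (paths (0, 0) → (7, 1)) × (paths (7, 1) → (19, 8)) = C(8, 7) · C(19, 12) = 8 · 50388 = 403104. Avoidance count = 2220075 − 403104 = 1816971.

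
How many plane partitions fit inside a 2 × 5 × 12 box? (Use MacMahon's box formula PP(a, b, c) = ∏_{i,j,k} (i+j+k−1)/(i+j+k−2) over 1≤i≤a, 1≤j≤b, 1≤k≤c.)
PP(2, 5, 12) = 8836464

Evaluate the triple product over i = 1..2, j = 1..5, k = 1..12. The factors are (2/1) · (3/2) · (4/3) · (5/4) · (6/5) · (7/6) · (8/7) · (9/8) · … (120 factors total). The numerators and denominators telescope so the product is an integer; carrying out the multiplication exactly gives PP(2, 5, 12) = 8836464.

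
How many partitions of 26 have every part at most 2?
p(26, parts ≤ 2) = 14

Use the recurrence p(n, m) = p(n, m−1) + p(n−m, m): either the largest part is < m (count p(n, m−1)) or the largest part is exactly m (remove one copy of m, count p(n−m, m)). With p(0, ·) = 1 this gives p(26, parts ≤ 2) = 14. (By conjugating Young diagrams, this also counts partitions of 26 into at most 2 parts.)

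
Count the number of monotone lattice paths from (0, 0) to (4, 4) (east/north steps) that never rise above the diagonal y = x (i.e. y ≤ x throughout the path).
Number of paths = 14

By the reflection principle (André's argument), the number of monotone paths to (4, 4) with n ≤ m that never go above y = x is C(8, 4) − C(8, 5) = 70 − 56 = 14.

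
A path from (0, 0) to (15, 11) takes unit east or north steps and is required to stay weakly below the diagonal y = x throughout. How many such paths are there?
Number of paths = 2414425

By the reflection principle (André's argument), the number of monotone paths to (15, 11) with n ≤ m that never go above y = x is C(26, 15) − C(26, 16) = 7726160 − 5311735 = 2414425.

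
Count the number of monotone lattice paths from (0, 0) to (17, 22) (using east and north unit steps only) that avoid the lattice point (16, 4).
Number of paths = 51021025755

Total paths from (0, 0) to (17, 22): C(39, 17) = 51021117810. Paths through (16, 4): (paths (0, 0) → (16, 4)) × (paths (16, 4) → (17, 22)) = C(20, 16) · C(19, 1) = 4845 · 19 = 92055. Avoidance count = 51021117810 − 92055 = 51021025755.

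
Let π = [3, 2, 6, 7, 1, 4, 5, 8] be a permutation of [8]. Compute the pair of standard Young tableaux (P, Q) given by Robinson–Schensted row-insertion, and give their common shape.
P = [1, 4, 5, 8] / [2, 6, 7] / [3];  Q = [1, 3, 4, 8] / [2, 6, 7] / [5];  common shape = (4, 3, 1)

Row-insert the values π_1, π_2, … into P one at a time, bumping the leftmost entry strictly greater than the inserted value down to the next row. The recording tableau Q records, in position (i, j), the step at which that cell was added to P.
  Insert 3 (step 1): P = [3];  Q = [1]
  Insert 2 (step 2): P = [2] / [3];  Q = [1] / [2]
  Insert 6 (step 3): P = [2, 6] / [3];  Q = [1, 3] / [2]
  Insert 7 (step 4): P = [2, 6, 7] / [3];  Q = [1, 3, 4] / [2]
  Insert 1 (step 5): P = [1, 6, 7] / [2] / [3];  Q = [1, 3, 4] / [2] / [5]
  Insert 4 (step 6): P = [1, 4, 7] / [2, 6] / [3];  Q = [1, 3, 4] / [2, 6] / [5]
  Insert 5 (step 7): P = [1, 4, 5] / [2, 6, 7] / [3];  Q = [1, 3, 4] / [2, 6, 7] / [5]
  Insert 8 (step 8): P = [1, 4, 5, 8] / [2, 6, 7] / [3];  Q = [1, 3, 4, 8] / [2, 6, 7] / [5]
Final shape: (4, 3, 1).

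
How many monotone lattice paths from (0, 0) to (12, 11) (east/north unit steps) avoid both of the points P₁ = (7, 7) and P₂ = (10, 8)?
Number of paths = 619346

Inclusion–exclusion. Total paths: C(23, 12) = 1352078. Through P₁: C(14, 7)·C(9, 5) = 432432. Through P₂: C(18, 10)·C(5, 2) = 437580. Since P₁ is strictly southwest of P₂, a monotone path through both must visit P₁ then P₂; paths through both = C(14, 7)·C(4, 3)·C(5, 2) = 137280. Avoid both = 1352078 − 432432 − 437580 + 137280 = 619346.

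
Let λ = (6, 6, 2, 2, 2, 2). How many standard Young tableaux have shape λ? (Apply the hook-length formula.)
# SYT of shape (6, 6, 2, 2, 2, 2) = 29628144

Hook-length formula: f^λ = n! / Π hook(c), product over all cells c of the Young diagram. For λ = (6, 6, 2, 2, 2, 2), n = 20 boxes. Hook lengths by row (left-to-right, top-to-bottom): [11, 10, 5, 4, 3, 2]; [10, 9, 4, 3, 2, 1]; [5, 4]; [4, 3]; [3, 2]; [2, 1]. Product of hooks = 82114560000. So f^λ = 20! / 82114560000 = 2432902008176640000 / 82114560000 = 29628144.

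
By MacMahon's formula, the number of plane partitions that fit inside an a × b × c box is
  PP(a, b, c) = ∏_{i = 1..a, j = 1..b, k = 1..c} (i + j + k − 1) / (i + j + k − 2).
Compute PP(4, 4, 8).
PP(4, 4, 8) = 184225041

Evaluate the triple product over i = 1..4, j = 1..4, k = 1..8. The factors are (2/1) · (3/2) · (4/3) · (5/4) · (6/5) · (7/6) · (8/7) · (9/8) · … (128 factors total). The numerators and denominators telescope so the product is an integer; carrying out the multiplication exactly gives PP(4, 4, 8) = 184225041.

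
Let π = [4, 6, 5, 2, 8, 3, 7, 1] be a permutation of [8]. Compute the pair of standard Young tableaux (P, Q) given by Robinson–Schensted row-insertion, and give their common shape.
P = [1, 3, 7] / [2, 5, 8] / [4] / [6];  Q = [1, 2, 5] / [3, 6, 7] / [4] / [8];  common shape = (3, 3, 1, 1)

Row-insert the values π_1, π_2, … into P one at a time, bumping the leftmost entry strictly greater than the inserted value down to the next row. The recording tableau Q records, in position (i, j), the step at which that cell was added to P.
  Insert 4 (step 1): P = [4];  Q = [1]
  Insert 6 (step 2): P = [4, 6];  Q = [1, 2]
  Insert 5 (step 3): P = [4, 5] / [6];  Q = [1, 2] / [3]
  Insert 2 (step 4): P = [2, 5] / [4] / [6];  Q = [1, 2] / [3] / [4]
  Insert 8 (step 5): P = [2, 5, 8] / [4] / [6];  Q = [1, 2, 5] / [3] / [4]
  Insert 3 (step 6): P = [2, 3, 8] / [4, 5] / [6];  Q = [1, 2, 5] / [3, 6] / [4]
  Insert 7 (step 7): P = [2, 3, 7] / [4, 5, 8] / [6];  Q = [1, 2, 5] / [3, 6, 7] / [4]
  Insert 1 (step 8): P = [1, 3, 7] / [2, 5, 8] / [4] / [6];  Q = [1, 2, 5] / [3, 6, 7] / [4] / [8]
Final shape: (3, 3, 1, 1).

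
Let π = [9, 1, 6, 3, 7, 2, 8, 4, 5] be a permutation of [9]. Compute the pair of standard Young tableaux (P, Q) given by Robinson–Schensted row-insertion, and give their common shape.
P = [1, 2, 4, 5] / [3, 7, 8] / [6] / [9];  Q = [1, 3, 5, 7] / [2, 8, 9] / [4] / [6];  common shape = (4, 3, 1, 1)

Row-insert the values π_1, π_2, … into P one at a time, bumping the leftmost entry strictly greater than the inserted value down to the next row. The recording tableau Q records, in position (i, j), the step at which that cell was added to P.
  Insert 9 (step 1): P = [9];  Q = [1]
  Insert 1 (step 2): P = [1] / [9];  Q = [1] / [2]
  Insert 6 (step 3): P = [1, 6] / [9];  Q = [1, 3] / [2]
  Insert 3 (step 4): P = [1, 3] / [6] / [9];  Q = [1, 3] / [2] / [4]
  Insert 7 (step 5): P = [1, 3, 7] / [6] / [9];  Q = [1, 3, 5] / [2] / [4]
  Insert 2 (step 6): P = [1, 2, 7] / [3] / [6] / [9];  Q = [1, 3, 5] / [2] / [4] / [6]
  Insert 8 (step 7): P = [1, 2, 7, 8] / [3] / [6] / [9];  Q = [1, 3, 5, 7] / [2] / [4] / [6]
  Insert 4 (step 8): P = [1, 2, 4, 8] / [3, 7] / [6] / [9];  Q = [1, 3, 5, 7] / [2, 8] / [4] / [6]
  Insert 5 (step 9): P = [1, 2, 4, 5] / [3, 7, 8] / [6] / [9];  Q = [1, 3, 5, 7] / [2, 8, 9] / [4] / [6]
Final shape: (4, 3, 1, 1).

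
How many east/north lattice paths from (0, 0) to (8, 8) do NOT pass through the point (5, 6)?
Number of paths = 8250

Total paths from (0, 0) to (8, 8): C(16, 8) = 12870. Paths through (5, 6): (paths (0, 0) → (5, 6)) × (paths (5, 6) → (8, 8)) = C(11, 5) · C(5, 3) = 462 · 10 = 4620. Avoidance count = 12870 − 4620 = 8250.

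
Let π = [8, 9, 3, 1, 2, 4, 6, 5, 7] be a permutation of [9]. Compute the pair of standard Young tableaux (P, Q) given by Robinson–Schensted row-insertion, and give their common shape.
P = [1, 2, 4, 5, 7] / [3, 6] / [8, 9];  Q = [1, 2, 6, 7, 9] / [3, 5] / [4, 8];  common shape = (5, 2, 2)

Row-insert the values π_1, π_2, … into P one at a time, bumping the leftmost entry strictly greater than the inserted value down to the next row. The recording tableau Q records, in position (i, j), the step at which that cell was added to P.
  Insert 8 (step 1): P = [8];  Q = [1]
  Insert 9 (step 2): P = [8, 9];  Q = [1, 2]
  Insert 3 (step 3): P = [3, 9] / [8];  Q = [1, 2] / [3]
  Insert 1 (step 4): P = [1, 9] / [3] / [8];  Q = [1, 2] / [3] / [4]
  Insert 2 (step 5): P = [1, 2] / [3, 9] / [8];  Q = [1, 2] / [3, 5] / [4]
  Insert 4 (step 6): P = [1, 2, 4] / [3, 9] / [8];  Q = [1, 2, 6] / [3, 5] / [4]
  Insert 6 (step 7): P = [1, 2, 4, 6] / [3, 9] / [8];  Q = [1, 2, 6, 7] / [3, 5] / [4]
  Insert 5 (step 8): P = [1, 2, 4, 5] / [3, 6] / [8, 9];  Q = [1, 2, 6, 7] / [3, 5] / [4, 8]
  Insert 7 (step 9): P = [1, 2, 4, 5, 7] / [3, 6] / [8, 9];  Q = [1, 2, 6, 7, 9] / [3, 5] / [4, 8]
Final shape: (5, 2, 2).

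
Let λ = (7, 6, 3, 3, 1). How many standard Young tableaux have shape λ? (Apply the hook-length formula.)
# SYT of shape (7, 6, 3, 3, 1) = 94057600

Hook-length formula: f^λ = n! / Π hook(c), product over all cells c of the Young diagram. For λ = (7, 6, 3, 3, 1), n = 20 boxes. Hook lengths by row (left-to-right, top-to-bottom): [11, 9, 8, 5, 4, 3, 1]; [9, 7, 6, 3, 2, 1]; [5, 3, 2]; [4, 2, 1]; [1]. Product of hooks = 25866086400. So f^λ = 20! / 25866086400 = 2432902008176640000 / 25866086400 = 94057600.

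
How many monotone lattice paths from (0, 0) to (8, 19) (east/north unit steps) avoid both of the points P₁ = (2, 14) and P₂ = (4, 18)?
Number of paths = 2137060

Inclusion–exclusion. Total paths: C(27, 8) = 2220075. Through P₁: C(16, 2)·C(11, 6) = 55440. Through P₂: C(22, 4)·C(5, 4) = 36575. Since P₁ is strictly southwest of P₂, a monotone path through both must visit P₁ then P₂; paths through both = C(16, 2)·C(6, 2)·C(5, 4) = 9000. Avoid both = 2220075 − 55440 − 36575 + 9000 = 2137060.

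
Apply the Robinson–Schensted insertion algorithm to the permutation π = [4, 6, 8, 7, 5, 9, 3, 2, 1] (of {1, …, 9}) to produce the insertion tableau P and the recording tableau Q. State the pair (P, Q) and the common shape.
P = [1, 5, 7, 9] / [2] / [3] / [4] / [6] / [8];  Q = [1, 2, 3, 6] / [4] / [5] / [7] / [8] / [9];  common shape = (4, 1, 1, 1, 1, 1)

Row-insert the values π_1, π_2, … into P one at a time, bumping the leftmost entry strictly greater than the inserted value down to the next row. The recording tableau Q records, in position (i, j), the step at which that cell was added to P.
  Insert 4 (step 1): P = [4];  Q = [1]
  Insert 6 (step 2): P = [4, 6];  Q = [1, 2]
  Insert 8 (step 3): P = [4, 6, 8];  Q = [1, 2, 3]
  Insert 7 (step 4): P = [4, 6, 7] / [8];  Q = [1, 2, 3] / [4]
  Insert 5 (step 5): P = [4, 5, 7] / [6] / [8];  Q = [1, 2, 3] / [4] / [5]
  Insert 9 (step 6): P = [4, 5, 7, 9] / [6] / [8];  Q = [1, 2, 3, 6] / [4] / [5]
  Insert 3 (step 7): P = [3, 5, 7, 9] / [4] / [6] / [8];  Q = [1, 2, 3, 6] / [4] / [5] / [7]
  Insert 2 (step 8): P = [2, 5, 7, 9] / [3] / [4] / [6] / [8];  Q = [1, 2, 3, 6] / [4] / [5] / [7] / [8]
  Insert 1 (step 9): P = [1, 5, 7, 9] / [2] / [3] / [4] / [6] / [8];  Q = [1, 2, 3, 6] / [4] / [5] / [7] / [8] / [9]
Final shape: (4, 1, 1, 1, 1, 1).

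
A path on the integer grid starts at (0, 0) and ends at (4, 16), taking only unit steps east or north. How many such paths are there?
Number of paths = 4845

A monotone lattice path from (0, 0) to (4, 16) consists of 4 east steps and 16 north steps in some order, so it is determined by which 4 of the 20 steps are east. The count is C(20, 4) = 4845.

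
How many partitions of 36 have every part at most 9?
p(36, parts ≤ 9) = 7657

Use the recurrence p(n, m) = p(n, m−1) + p(n−m, m): either the largest part is < m (count p(n, m−1)) or the largest part is exactly m (remove one copy of m, count p(n−m, m)). With p(0, ·) = 1 this gives p(36, parts ≤ 9) = 7657. (By conjugating Young diagrams, this also counts partitions of 36 into at most 9 parts.)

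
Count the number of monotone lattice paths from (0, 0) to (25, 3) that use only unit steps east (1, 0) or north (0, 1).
Number of paths = 3276

A monotone lattice path from (0, 0) to (25, 3) consists of 25 east steps and 3 north steps in some order, so it is determined by which 25 of the 28 steps are east. The count is C(28, 25) = 3276.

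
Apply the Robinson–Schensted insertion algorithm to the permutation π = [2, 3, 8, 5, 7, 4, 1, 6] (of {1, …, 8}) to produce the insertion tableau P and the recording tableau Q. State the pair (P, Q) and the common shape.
P = [1, 3, 4, 6] / [2, 7] / [5] / [8];  Q = [1, 2, 3, 5] / [4, 8] / [6] / [7];  common shape = (4, 2, 1, 1)

Row-insert the values π_1, π_2, … into P one at a time, bumping the leftmost entry strictly greater than the inserted value down to the next row. The recording tableau Q records, in position (i, j), the step at which that cell was added to P.
  Insert 2 (step 1): P = [2];  Q = [1]
  Insert 3 (step 2): P = [2, 3];  Q = [1, 2]
  Insert 8 (step 3): P = [2, 3, 8];  Q = [1, 2, 3]
  Insert 5 (step 4): P = [2, 3, 5] / [8];  Q = [1, 2, 3] / [4]
  Insert 7 (step 5): P = [2, 3, 5, 7] / [8];  Q = [1, 2, 3, 5] / [4]
  Insert 4 (step 6): P = [2, 3, 4, 7] / [5] / [8];  Q = [1, 2, 3, 5] / [4] / [6]
  Insert 1 (step 7): P = [1, 3, 4, 7] / [2] / [5] / [8];  Q = [1, 2, 3, 5] / [4] / [6] / [7]
  Insert 6 (step 8): P = [1, 3, 4, 6] / [2, 7] / [5] / [8];  Q = [1, 2, 3, 5] / [4, 8] / [6] / [7]
Final shape: (4, 2, 1, 1).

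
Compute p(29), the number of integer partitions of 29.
p(29) = 4565

Compute p(n) via the recurrence p(n, m) = p(n, m−1) + p(n−m, m), where p(n, m) counts partitions of n with all parts ≤ m and p(n) = p(n, n). The base cases are p(0, m) = 1 and p(n, 0) = 0 for n > 0. Filling the table yields p(29) = 4565. (Euler's pentagonal recurrence is an alternative.)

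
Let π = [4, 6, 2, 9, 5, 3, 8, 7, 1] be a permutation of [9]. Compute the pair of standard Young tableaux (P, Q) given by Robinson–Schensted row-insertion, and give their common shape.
P = [1, 3, 7] / [2, 5, 8] / [4, 9] / [6];  Q = [1, 2, 4] / [3, 5, 7] / [6, 8] / [9];  common shape = (3, 3, 2, 1)

Row-insert the values π_1, π_2, … into P one at a time, bumping the leftmost entry strictly greater than the inserted value down to the next row. The recording tableau Q records, in position (i, j), the step at which that cell was added to P.
  Insert 4 (step 1): P = [4];  Q = [1]
  Insert 6 (step 2): P = [4, 6];  Q = [1, 2]
  Insert 2 (step 3): P = [2, 6] / [4];  Q = [1, 2] / [3]
  Insert 9 (step 4): P = [2, 6, 9] / [4];  Q = [1, 2, 4] / [3]
  Insert 5 (step 5): P = [2, 5, 9] / [4, 6];  Q = [1, 2, 4] / [3, 5]
  Insert 3 (step 6): P = [2, 3, 9] / [4, 5] / [6];  Q = [1, 2, 4] / [3, 5] / [6]
  Insert 8 (step 7): P = [2, 3, 8] / [4, 5, 9] / [6];  Q = [1, 2, 4] / [3, 5, 7] / [6]
  Insert 7 (step 8): P = [2, 3, 7] / [4, 5, 8] / [6, 9];  Q = [1, 2, 4] / [3, 5, 7] / [6, 8]
  Insert 1 (step 9): P = [1, 3, 7] / [2, 5, 8] / [4, 9] / [6];  Q = [1, 2, 4] / [3, 5, 7] / [6, 8] / [9]
Final shape: (3, 3, 2, 1).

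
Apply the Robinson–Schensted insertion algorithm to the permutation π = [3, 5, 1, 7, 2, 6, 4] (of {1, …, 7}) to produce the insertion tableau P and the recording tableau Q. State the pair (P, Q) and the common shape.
P = [1, 2, 4] / [3, 5, 6] / [7];  Q = [1, 2, 4] / [3, 5, 6] / [7];  common shape = (3, 3, 1)

Row-insert the values π_1, π_2, … into P one at a time, bumping the leftmost entry strictly greater than the inserted value down to the next row. The recording tableau Q records, in position (i, j), the step at which that cell was added to P.
  Insert 3 (step 1): P = [3];  Q = [1]
  Insert 5 (step 2): P = [3, 5];  Q = [1, 2]
  Insert 1 (step 3): P = [1, 5] / [3];  Q = [1, 2] / [3]
  Insert 7 (step 4): P = [1, 5, 7] / [3];  Q = [1, 2, 4] / [3]
  Insert 2 (step 5): P = [1, 2, 7] / [3, 5];  Q = [1, 2, 4] / [3, 5]
  Insert 6 (step 6): P = [1, 2, 6] / [3, 5, 7];  Q = [1, 2, 4] / [3, 5, 6]
  Insert 4 (step 7): P = [1, 2, 4] / [3, 5, 6] / [7];  Q = [1, 2, 4] / [3, 5, 6] / [7]
Final shape: (3, 3, 1).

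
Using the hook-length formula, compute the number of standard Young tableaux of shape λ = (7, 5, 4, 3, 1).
# SYT of shape (7, 5, 4, 3, 1) = 154313250

Hook-length formula: f^λ = n! / Π hook(c), product over all cells c of the Young diagram. For λ = (7, 5, 4, 3, 1), n = 20 boxes. Hook lengths by row (left-to-right, top-to-bottom): [11, 9, 8, 6, 4, 2, 1]; [8, 6, 5, 3, 1]; [6, 4, 3, 1]; [4, 2, 1]; [1]. Product of hooks = 15765995520. So f^λ = 20! / 15765995520 = 2432902008176640000 / 15765995520 = 154313250.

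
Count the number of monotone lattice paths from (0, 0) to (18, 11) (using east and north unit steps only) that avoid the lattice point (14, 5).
Number of paths = 32155410

Total paths from (0, 0) to (18, 11): C(29, 18) = 34597290. Paths through (14, 5): (paths (0, 0) → (14, 5)) × (paths (14, 5) → (18, 11)) = C(19, 14) · C(10, 4) = 11628 · 210 = 2441880. Avoidance count = 34597290 − 2441880 = 32155410.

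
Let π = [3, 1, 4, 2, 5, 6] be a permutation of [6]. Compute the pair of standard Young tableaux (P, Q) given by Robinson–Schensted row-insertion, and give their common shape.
P = [1, 2, 5, 6] / [3, 4];  Q = [1, 3, 5, 6] / [2, 4];  common shape = (4, 2)

Row-insert the values π_1, π_2, … into P one at a time, bumping the leftmost entry strictly greater than the inserted value down to the next row. The recording tableau Q records, in position (i, j), the step at which that cell was added to P.
  Insert 3 (step 1): P = [3];  Q = [1]
  Insert 1 (step 2): P = [1] / [3];  Q = [1] / [2]
  Insert 4 (step 3): P = [1, 4] / [3];  Q = [1, 3] / [2]
  Insert 2 (step 4): P = [1, 2] / [3, 4];  Q = [1, 3] / [2, 4]
  Insert 5 (step 5): P = [1, 2, 5] / [3, 4];  Q = [1, 3, 5] / [2, 4]
  Insert 6 (step 6): P = [1, 2, 5, 6] / [3, 4];  Q = [1, 3, 5, 6] / [2, 4]
Final shape: (4, 2).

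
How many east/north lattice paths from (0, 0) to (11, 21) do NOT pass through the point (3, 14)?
Number of paths = 124648680

Total paths from (0, 0) to (11, 21): C(32, 11) = 129024480. Paths through (3, 14): (paths (0, 0) → (3, 14)) × (paths (3, 14) → (11, 21)) = C(17, 3) · C(15, 8) = 680 · 6435 = 4375800. Avoidance count = 129024480 − 4375800 = 124648680.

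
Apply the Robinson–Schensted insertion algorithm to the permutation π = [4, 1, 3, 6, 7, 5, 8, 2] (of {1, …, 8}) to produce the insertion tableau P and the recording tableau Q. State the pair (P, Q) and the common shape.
P = [1, 2, 5, 7, 8] / [3, 6] / [4];  Q = [1, 3, 4, 5, 7] / [2, 6] / [8];  common shape = (5, 2, 1)

Row-insert the values π_1, π_2, … into P one at a time, bumping the leftmost entry strictly greater than the inserted value down to the next row. The recording tableau Q records, in position (i, j), the step at which that cell was added to P.
  Insert 4 (step 1): P = [4];  Q = [1]
  Insert 1 (step 2): P = [1] / [4];  Q = [1] / [2]
  Insert 3 (step 3): P = [1, 3] / [4];  Q = [1, 3] / [2]
  Insert 6 (step 4): P = [1, 3, 6] / [4];  Q = [1, 3, 4] / [2]
  Insert 7 (step 5): P = [1, 3, 6, 7] / [4];  Q = [1, 3, 4, 5] / [2]
  Insert 5 (step 6): P = [1, 3, 5, 7] / [4, 6];  Q = [1, 3, 4, 5] / [2, 6]
  Insert 8 (step 7): P = [1, 3, 5, 7, 8] / [4, 6];  Q = [1, 3, 4, 5, 7] / [2, 6]
  Insert 2 (step 8): P = [1, 2, 5, 7, 8] / [3, 6] / [4];  Q = [1, 3, 4, 5, 7] / [2, 6] / [8]
Final shape: (5, 2, 1).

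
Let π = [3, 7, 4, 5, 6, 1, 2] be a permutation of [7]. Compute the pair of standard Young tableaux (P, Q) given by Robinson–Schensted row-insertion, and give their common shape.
P = [1, 2, 5, 6] / [3, 4] / [7];  Q = [1, 2, 4, 5] / [3, 7] / [6];  common shape = (4, 2, 1)

Row-insert the values π_1, π_2, … into P one at a time, bumping the leftmost entry strictly greater than the inserted value down to the next row. The recording tableau Q records, in position (i, j), the step at which that cell was added to P.
  Insert 3 (step 1): P = [3];  Q = [1]
  Insert 7 (step 2): P = [3, 7];  Q = [1, 2]
  Insert 4 (step 3): P = [3, 4] / [7];  Q = [1, 2] / [3]
  Insert 5 (step 4): P = [3, 4, 5] / [7];  Q = [1, 2, 4] / [3]
  Insert 6 (step 5): P = [3, 4, 5, 6] / [7];  Q = [1, 2, 4, 5] / [3]
  Insert 1 (step 6): P = [1, 4, 5, 6] / [3] / [7];  Q = [1, 2, 4, 5] / [3] / [6]
  Insert 2 (step 7): P = [1, 2, 5, 6] / [3, 4] / [7];  Q = [1, 2, 4, 5] / [3, 7] / [6]
Final shape: (4, 2, 1).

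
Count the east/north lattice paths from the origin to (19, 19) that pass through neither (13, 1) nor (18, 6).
Number of paths = 35341544504

Inclusion–exclusion. Total paths: C(38, 19) = 35345263800. Through P₁: C(14, 13)·C(24, 6) = 1884344. Through P₂: C(24, 18)·C(14, 1) = 1884344. Since P₁ is strictly southwest of P₂, a monotone path through both must visit P₁ then P₂; paths through both = C(14, 13)·C(10, 5)·C(14, 1) = 49392. Avoid both = 35345263800 − 1884344 − 1884344 + 49392 = 35341544504.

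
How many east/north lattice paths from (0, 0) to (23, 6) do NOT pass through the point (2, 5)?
Number of paths = 474558

Total paths from (0, 0) to (23, 6): C(29, 23) = 475020. Paths through (2, 5): (paths (0, 0) → (2, 5)) × (paths (2, 5) → (23, 6)) = C(7, 2) · C(22, 21) = 21 · 22 = 462. Avoidance count = 475020 − 462 = 474558.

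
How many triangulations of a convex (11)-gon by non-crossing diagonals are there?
C_9 = 4862

These polygon triangulations are counted by the Catalan number C_n = (1/(n + 1)) · C(2n, n). For n = 9: C_9 = (1/10) · C(18, 9) = 48620/10 = 4862.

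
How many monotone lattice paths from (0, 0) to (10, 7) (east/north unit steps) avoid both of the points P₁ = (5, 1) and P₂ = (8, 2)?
Number of paths = 16235

Inclusion–exclusion. Total paths: C(17, 10) = 19448. Through P₁: C(6, 5)·C(11, 5) = 2772. Through P₂: C(10, 8)·C(7, 2) = 945. Since P₁ is strictly southwest of P₂, a monotone path through both must visit P₁ then P₂; paths through both = C(6, 5)·C(4, 3)·C(7, 2) = 504. Avoid both = 19448 − 2772 − 945 + 504 = 16235.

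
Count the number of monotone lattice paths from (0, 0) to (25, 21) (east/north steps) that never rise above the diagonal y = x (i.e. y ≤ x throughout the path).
Number of paths = 1335293573130

By the reflection principle (André's argument), the number of monotone paths to (25, 21) with n ≤ m that never go above y = x is C(46, 25) − C(46, 26) = 6943526580276 − 5608233007146 = 1335293573130.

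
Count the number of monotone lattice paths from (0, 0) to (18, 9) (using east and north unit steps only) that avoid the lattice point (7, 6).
Number of paths = 4062201

Total paths from (0, 0) to (18, 9): C(27, 18) = 4686825. Paths through (7, 6): (paths (0, 0) → (7, 6)) × (paths (7, 6) → (18, 9)) = C(13, 7) · C(14, 11) = 1716 · 364 = 624624. Avoidance count = 4686825 − 624624 = 4062201.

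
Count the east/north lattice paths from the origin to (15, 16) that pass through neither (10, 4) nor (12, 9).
Number of paths = 261596927

Inclusion–exclusion. Total paths: C(31, 15) = 300540195. Through P₁: C(14, 10)·C(17, 5) = 6194188. Through P₂: C(21, 12)·C(10, 3) = 35271600. Since P₁ is strictly southwest of P₂, a monotone path through both must visit P₁ then P₂; paths through both = C(14, 10)·C(7, 2)·C(10, 3) = 2522520. Avoid both = 300540195 − 6194188 − 35271600 + 2522520 = 261596927.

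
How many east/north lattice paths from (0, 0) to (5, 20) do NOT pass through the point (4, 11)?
Number of paths = 39480

Total paths from (0, 0) to (5, 20): C(25, 5) = 53130. Paths through (4, 11): (paths (0, 0) → (4, 11)) × (paths (4, 11) → (5, 20)) = C(15, 4) · C(10, 1) = 1365 · 10 = 13650. Avoidance count = 53130 − 13650 = 39480.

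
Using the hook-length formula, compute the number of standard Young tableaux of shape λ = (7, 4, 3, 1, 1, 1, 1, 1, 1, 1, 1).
# SYT of shape (7, 4, 3, 1, 1, 1, 1, 1, 1, 1, 1) = 284407200

Hook-length formula: f^λ = n! / Π hook(c), product over all cells c of the Young diagram. For λ = (7, 4, 3, 1, 1, 1, 1, 1, 1, 1, 1), n = 22 boxes. Hook lengths by row (left-to-right, top-to-bottom): [17, 8, 7, 5, 3, 2, 1]; [13, 4, 3, 1]; [11, 2, 1]; [8]; [7]; [6]; [5]; [4]; [3]; [2]; [1]. Product of hooks = 3952082534400. So f^λ = 22! / 3952082534400 = 1124000727777607680000 / 3952082534400 = 284407200.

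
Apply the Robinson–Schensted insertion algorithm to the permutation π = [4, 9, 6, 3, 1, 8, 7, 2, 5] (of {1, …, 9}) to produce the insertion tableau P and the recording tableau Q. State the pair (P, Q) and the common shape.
P = [1, 2, 5] / [3, 6, 7] / [4, 8] / [9];  Q = [1, 2, 6] / [3, 7, 9] / [4, 8] / [5];  common shape = (3, 3, 2, 1)

Row-insert the values π_1, π_2, … into P one at a time, bumping the leftmost entry strictly greater than the inserted value down to the next row. The recording tableau Q records, in position (i, j), the step at which that cell was added to P.
  Insert 4 (step 1): P = [4];  Q = [1]
  Insert 9 (step 2): P = [4, 9];  Q = [1, 2]
  Insert 6 (step 3): P = [4, 6] / [9];  Q = [1, 2] / [3]
  Insert 3 (step 4): P = [3, 6] / [4] / [9];  Q = [1, 2] / [3] / [4]
  Insert 1 (step 5): P = [1, 6] / [3] / [4] / [9];  Q = [1, 2] / [3] / [4] / [5]
  Insert 8 (step 6): P = [1, 6, 8] / [3] / [4] / [9];  Q = [1, 2, 6] / [3] / [4] / [5]
  Insert 7 (step 7): P = [1, 6, 7] / [3, 8] / [4] / [9];  Q = [1, 2, 6] / [3, 7] / [4] / [5]
  Insert 2 (step 8): P = [1, 2, 7] / [3, 6] / [4, 8] / [9];  Q = [1, 2, 6] / [3, 7] / [4, 8] / [5]
  Insert 5 (step 9): P = [1, 2, 5] / [3, 6, 7] / [4, 8] / [9];  Q = [1, 2, 6] / [3, 7, 9] / [4, 8] / [5]
Final shape: (3, 3, 2, 1).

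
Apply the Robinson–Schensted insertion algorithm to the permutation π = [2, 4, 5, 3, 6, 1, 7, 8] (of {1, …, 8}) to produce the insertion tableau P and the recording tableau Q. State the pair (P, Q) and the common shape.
P = [1, 3, 5, 6, 7, 8] / [2] / [4];  Q = [1, 2, 3, 5, 7, 8] / [4] / [6];  common shape = (6, 1, 1)

Row-insert the values π_1, π_2, … into P one at a time, bumping the leftmost entry strictly greater than the inserted value down to the next row. The recording tableau Q records, in position (i, j), the step at which that cell was added to P.
  Insert 2 (step 1): P = [2];  Q = [1]
  Insert 4 (step 2): P = [2, 4];  Q = [1, 2]
  Insert 5 (step 3): P = [2, 4, 5];  Q = [1, 2, 3]
  Insert 3 (step 4): P = [2, 3, 5] / [4];  Q = [1, 2, 3] / [4]
  Insert 6 (step 5): P = [2, 3, 5, 6] / [4];  Q = [1, 2, 3, 5] / [4]
  Insert 1 (step 6): P = [1, 3, 5, 6] / [2] / [4];  Q = [1, 2, 3, 5] / [4] / [6]
  Insert 7 (step 7): P = [1, 3, 5, 6, 7] / [2] / [4];  Q = [1, 2, 3, 5, 7] / [4] / [6]
  Insert 8 (step 8): P = [1, 3, 5, 6, 7, 8] / [2] / [4];  Q = [1, 2, 3, 5, 7, 8] / [4] / [6]
Final shape: (6, 1, 1).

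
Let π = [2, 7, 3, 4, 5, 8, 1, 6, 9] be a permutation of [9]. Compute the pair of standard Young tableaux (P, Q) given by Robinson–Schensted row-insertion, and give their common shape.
P = [1, 3, 4, 5, 6, 9] / [2, 8] / [7];  Q = [1, 2, 4, 5, 6, 9] / [3, 8] / [7];  common shape = (6, 2, 1)

Row-insert the values π_1, π_2, … into P one at a time, bumping the leftmost entry strictly greater than the inserted value down to the next row. The recording tableau Q records, in position (i, j), the step at which that cell was added to P.
  Insert 2 (step 1): P = [2];  Q = [1]
  Insert 7 (step 2): P = [2, 7];  Q = [1, 2]
  Insert 3 (step 3): P = [2, 3] / [7];  Q = [1, 2] / [3]
  Insert 4 (step 4): P = [2, 3, 4] / [7];  Q = [1, 2, 4] / [3]
  Insert 5 (step 5): P = [2, 3, 4, 5] / [7];  Q = [1, 2, 4, 5] / [3]
  Insert 8 (step 6): P = [2, 3, 4, 5, 8] / [7];  Q = [1, 2, 4, 5, 6] / [3]
  Insert 1 (step 7): P = [1, 3, 4, 5, 8] / [2] / [7];  Q = [1, 2, 4, 5, 6] / [3] / [7]
  Insert 6 (step 8): P = [1, 3, 4, 5, 6] / [2, 8] / [7];  Q = [1, 2, 4, 5, 6] / [3, 8] / [7]
  Insert 9 (step 9): P = [1, 3, 4, 5, 6, 9] / [2, 8] / [7];  Q = [1, 2, 4, 5, 6, 9] / [3, 8] / [7]
Final shape: (6, 2, 1).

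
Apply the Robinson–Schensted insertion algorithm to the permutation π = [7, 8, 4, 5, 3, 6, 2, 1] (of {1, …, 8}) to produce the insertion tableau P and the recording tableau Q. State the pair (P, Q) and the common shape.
P = [1, 5, 6] / [2, 8] / [3] / [4] / [7];  Q = [1, 2, 6] / [3, 4] / [5] / [7] / [8];  common shape = (3, 2, 1, 1, 1)

Row-insert the values π_1, π_2, … into P one at a time, bumping the leftmost entry strictly greater than the inserted value down to the next row. The recording tableau Q records, in position (i, j), the step at which that cell was added to P.
  Insert 7 (step 1): P = [7];  Q = [1]
  Insert 8 (step 2): P = [7, 8];  Q = [1, 2]
  Insert 4 (step 3): P = [4, 8] / [7];  Q = [1, 2] / [3]
  Insert 5 (step 4): P = [4, 5] / [7, 8];  Q = [1, 2] / [3, 4]
  Insert 3 (step 5): P = [3, 5] / [4, 8] / [7];  Q = [1, 2] / [3, 4] / [5]
  Insert 6 (step 6): P = [3, 5, 6] / [4, 8] / [7];  Q = [1, 2, 6] / [3, 4] / [5]
  Insert 2 (step 7): P = [2, 5, 6] / [3, 8] / [4] / [7];  Q = [1, 2, 6] / [3, 4] / [5] / [7]
  Insert 1 (step 8): P = [1, 5, 6] / [2, 8] / [3] / [4] / [7];  Q = [1, 2, 6] / [3, 4] / [5] / [7] / [8]
Final shape: (3, 2, 1, 1, 1).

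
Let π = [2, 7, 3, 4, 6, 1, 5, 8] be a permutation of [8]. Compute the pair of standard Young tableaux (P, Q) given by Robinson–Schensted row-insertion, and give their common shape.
P = [1, 3, 4, 5, 8] / [2, 6] / [7];  Q = [1, 2, 4, 5, 8] / [3, 7] / [6];  common shape = (5, 2, 1)

Row-insert the values π_1, π_2, … into P one at a time, bumping the leftmost entry strictly greater than the inserted value down to the next row. The recording tableau Q records, in position (i, j), the step at which that cell was added to P.
  Insert 2 (step 1): P = [2];  Q = [1]
  Insert 7 (step 2): P = [2, 7];  Q = [1, 2]
  Insert 3 (step 3): P = [2, 3] / [7];  Q = [1, 2] / [3]
  Insert 4 (step 4): P = [2, 3, 4] / [7];  Q = [1, 2, 4] / [3]
  Insert 6 (step 5): P = [2, 3, 4, 6] / [7];  Q = [1, 2, 4, 5] / [3]
  Insert 1 (step 6): P = [1, 3, 4, 6] / [2] / [7];  Q = [1, 2, 4, 5] / [3] / [6]
  Insert 5 (step 7): P = [1, 3, 4, 5] / [2, 6] / [7];  Q = [1, 2, 4, 5] / [3, 7] / [6]
  Insert 8 (step 8): P = [1, 3, 4, 5, 8] / [2, 6] / [7];  Q = [1, 2, 4, 5, 8] / [3, 7] / [6]
Final shape: (5, 2, 1).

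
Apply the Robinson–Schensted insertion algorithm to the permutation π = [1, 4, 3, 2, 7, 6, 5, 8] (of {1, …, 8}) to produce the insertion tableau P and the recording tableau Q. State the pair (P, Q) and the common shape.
P = [1, 2, 5, 8] / [3, 6] / [4, 7];  Q = [1, 2, 5, 8] / [3, 6] / [4, 7];  common shape = (4, 2, 2)

Row-insert the values π_1, π_2, … into P one at a time, bumping the leftmost entry strictly greater than the inserted value down to the next row. The recording tableau Q records, in position (i, j), the step at which that cell was added to P.
  Insert 1 (step 1): P = [1];  Q = [1]
  Insert 4 (step 2): P = [1, 4];  Q = [1, 2]
  Insert 3 (step 3): P = [1, 3] / [4];  Q = [1, 2] / [3]
  Insert 2 (step 4): P = [1, 2] / [3] / [4];  Q = [1, 2] / [3] / [4]
  Insert 7 (step 5): P = [1, 2, 7] / [3] / [4];  Q = [1, 2, 5] / [3] / [4]
  Insert 6 (step 6): P = [1, 2, 6] / [3, 7] / [4];  Q = [1, 2, 5] / [3, 6] / [4]
  Insert 5 (step 7): P = [1, 2, 5] / [3, 6] / [4, 7];  Q = [1, 2, 5] / [3, 6] / [4, 7]
  Insert 8 (step 8): P = [1, 2, 5, 8] / [3, 6] / [4, 7];  Q = [1, 2, 5, 8] / [3, 6] / [4, 7]
Final shape: (4, 2, 2).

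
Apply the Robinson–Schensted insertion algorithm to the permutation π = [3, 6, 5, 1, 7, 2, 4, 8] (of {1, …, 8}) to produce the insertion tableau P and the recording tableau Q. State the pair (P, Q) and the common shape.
P = [1, 2, 4, 8] / [3, 5, 7] / [6];  Q = [1, 2, 5, 8] / [3, 6, 7] / [4];  common shape = (4, 3, 1)

Row-insert the values π_1, π_2, … into P one at a time, bumping the leftmost entry strictly greater than the inserted value down to the next row. The recording tableau Q records, in position (i, j), the step at which that cell was added to P.
  Insert 3 (step 1): P = [3];  Q = [1]
  Insert 6 (step 2): P = [3, 6];  Q = [1, 2]
  Insert 5 (step 3): P = [3, 5] / [6];  Q = [1, 2] / [3]
  Insert 1 (step 4): P = [1, 5] / [3] / [6];  Q = [1, 2] / [3] / [4]
  Insert 7 (step 5): P = [1, 5, 7] / [3] / [6];  Q = [1, 2, 5] / [3] / [4]
  Insert 2 (step 6): P = [1, 2, 7] / [3, 5] / [6];  Q = [1, 2, 5] / [3, 6] / [4]
  Insert 4 (step 7): P = [1, 2, 4] / [3, 5, 7] / [6];  Q = [1, 2, 5] / [3, 6, 7] / [4]
  Insert 8 (step 8): P = [1, 2, 4, 8] / [3, 5, 7] / [6];  Q = [1, 2, 5, 8] / [3, 6, 7] / [4]
Final shape: (4, 3, 1).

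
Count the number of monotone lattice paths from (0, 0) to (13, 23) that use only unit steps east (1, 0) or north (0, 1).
Number of paths = 2310789600

A monotone lattice path from (0, 0) to (13, 23) consists of 13 east steps and 23 north steps in some order, so it is determined by which 13 of the 36 steps are east. The count is C(36, 13) = 2310789600.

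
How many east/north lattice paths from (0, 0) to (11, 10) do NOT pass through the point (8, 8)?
Number of paths = 224016

Total paths from (0, 0) to (11, 10): C(21, 11) = 352716. Paths through (8, 8): (paths (0, 0) → (8, 8)) × (paths (8, 8) → (11, 10)) = C(16, 8) · C(5, 3) = 12870 · 10 = 128700. Avoidance count = 352716 − 128700 = 224016.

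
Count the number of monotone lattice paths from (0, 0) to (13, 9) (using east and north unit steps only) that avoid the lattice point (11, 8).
Number of paths = 270674

Total paths from (0, 0) to (13, 9): C(22, 13) = 497420. Paths through (11, 8): (paths (0, 0) → (11, 8)) × (paths (11, 8) → (13, 9)) = C(19, 11) · C(3, 2) = 75582 · 3 = 226746. Avoidance count = 497420 − 226746 = 270674.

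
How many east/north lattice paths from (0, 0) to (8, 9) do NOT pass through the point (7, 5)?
Number of paths = 20350

Total paths from (0, 0) to (8, 9): C(17, 8) = 24310. Paths through (7, 5): (paths (0, 0) → (7, 5)) × (paths (7, 5) → (8, 9)) = C(12, 7) · C(5, 1) = 792 · 5 = 3960. Avoidance count = 24310 − 3960 = 20350.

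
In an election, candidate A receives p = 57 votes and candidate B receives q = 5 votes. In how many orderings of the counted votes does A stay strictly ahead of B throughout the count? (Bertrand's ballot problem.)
Strict-lead orderings = 5427292

Total orderings of the 62 votes with 57 for A: C(62, 57) = 6471002. By the Bertrand ballot formula (Cycle Lemma / reflection principle), the number of orderings in which A is strictly ahead of B throughout is (p − q)/(p + q) · C(p + q, p) = (57 − 5)/(57 + 5) · 6471002 = 5427292.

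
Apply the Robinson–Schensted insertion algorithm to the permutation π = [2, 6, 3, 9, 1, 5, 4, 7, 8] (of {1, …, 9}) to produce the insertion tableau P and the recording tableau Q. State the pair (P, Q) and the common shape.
P = [1, 3, 4, 7, 8] / [2, 5] / [6, 9];  Q = [1, 2, 4, 8, 9] / [3, 6] / [5, 7];  common shape = (5, 2, 2)

Row-insert the values π_1, π_2, … into P one at a time, bumping the leftmost entry strictly greater than the inserted value down to the next row. The recording tableau Q records, in position (i, j), the step at which that cell was added to P.
  Insert 2 (step 1): P = [2];  Q = [1]
  Insert 6 (step 2): P = [2, 6];  Q = [1, 2]
  Insert 3 (step 3): P = [2, 3] / [6];  Q = [1, 2] / [3]
  Insert 9 (step 4): P = [2, 3, 9] / [6];  Q = [1, 2, 4] / [3]
  Insert 1 (step 5): P = [1, 3, 9] / [2] / [6];  Q = [1, 2, 4] / [3] / [5]
  Insert 5 (step 6): P = [1, 3, 5] / [2, 9] / [6];  Q = [1, 2, 4] / [3, 6] / [5]
  Insert 4 (step 7): P = [1, 3, 4] / [2, 5] / [6, 9];  Q = [1, 2, 4] / [3, 6] / [5, 7]
  Insert 7 (step 8): P = [1, 3, 4, 7] / [2, 5] / [6, 9];  Q = [1, 2, 4, 8] / [3, 6] / [5, 7]
  Insert 8 (step 9): P = [1, 3, 4, 7, 8] / [2, 5] / [6, 9];  Q = [1, 2, 4, 8, 9] / [3, 6] / [5, 7]
Final shape: (5, 2, 2).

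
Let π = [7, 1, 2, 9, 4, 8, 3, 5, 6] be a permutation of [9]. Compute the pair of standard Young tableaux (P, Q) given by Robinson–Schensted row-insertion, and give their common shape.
P = [1, 2, 3, 5, 6] / [4, 8] / [7, 9];  Q = [1, 3, 4, 6, 9] / [2, 5] / [7, 8];  common shape = (5, 2, 2)

Row-insert the values π_1, π_2, … into P one at a time, bumping the leftmost entry strictly greater than the inserted value down to the next row. The recording tableau Q records, in position (i, j), the step at which that cell was added to P.
  Insert 7 (step 1): P = [7];  Q = [1]
  Insert 1 (step 2): P = [1] / [7];  Q = [1] / [2]
  Insert 2 (step 3): P = [1, 2] / [7];  Q = [1, 3] / [2]
  Insert 9 (step 4): P = [1, 2, 9] / [7];  Q = [1, 3, 4] / [2]
  Insert 4 (step 5): P = [1, 2, 4] / [7, 9];  Q = [1, 3, 4] / [2, 5]
  Insert 8 (step 6): P = [1, 2, 4, 8] / [7, 9];  Q = [1, 3, 4, 6] / [2, 5]
  Insert 3 (step 7): P = [1, 2, 3, 8] / [4, 9] / [7];  Q = [1, 3, 4, 6] / [2, 5] / [7]
  Insert 5 (step 8): P = [1, 2, 3, 5] / [4, 8] / [7, 9];  Q = [1, 3, 4, 6] / [2, 5] / [7, 8]
  Insert 6 (step 9): P = [1, 2, 3, 5, 6] / [4, 8] / [7, 9];  Q = [1, 3, 4, 6, 9] / [2, 5] / [7, 8]
Final shape: (5, 2, 2).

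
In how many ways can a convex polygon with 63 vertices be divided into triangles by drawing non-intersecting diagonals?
C_61 = 6182127958584855650487080847216336

These polygon triangulations are counted by the Catalan number C_n = (1/(n + 1)) · C(2n, n). For n = 61: C_61 = (1/62) · C(122, 61) = 383291933432261050330199012527412832/62 = 6182127958584855650487080847216336.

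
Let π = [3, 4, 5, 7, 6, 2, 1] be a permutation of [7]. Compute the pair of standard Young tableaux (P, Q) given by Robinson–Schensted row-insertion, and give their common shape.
P = [1, 4, 5, 6] / [2] / [3] / [7];  Q = [1, 2, 3, 4] / [5] / [6] / [7];  common shape = (4, 1, 1, 1)

Row-insert the values π_1, π_2, … into P one at a time, bumping the leftmost entry strictly greater than the inserted value down to the next row. The recording tableau Q records, in position (i, j), the step at which that cell was added to P.
  Insert 3 (step 1): P = [3];  Q = [1]
  Insert 4 (step 2): P = [3, 4];  Q = [1, 2]
  Insert 5 (step 3): P = [3, 4, 5];  Q = [1, 2, 3]
  Insert 7 (step 4): P = [3, 4, 5, 7];  Q = [1, 2, 3, 4]
  Insert 6 (step 5): P = [3, 4, 5, 6] / [7];  Q = [1, 2, 3, 4] / [5]
  Insert 2 (step 6): P = [2, 4, 5, 6] / [3] / [7];  Q = [1, 2, 3, 4] / [5] / [6]
  Insert 1 (step 7): P = [1, 4, 5, 6] / [2] / [3] / [7];  Q = [1, 2, 3, 4] / [5] / [6] / [7]
Final shape: (4, 1, 1, 1).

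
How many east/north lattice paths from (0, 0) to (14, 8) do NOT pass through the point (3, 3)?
Number of paths = 232410

Total paths from (0, 0) to (14, 8): C(22, 14) = 319770. Paths through (3, 3): (paths (0, 0) → (3, 3)) × (paths (3, 3) → (14, 8)) = C(6, 3) · C(16, 11) = 20 · 4368 = 87360. Avoidance count = 319770 − 87360 = 232410.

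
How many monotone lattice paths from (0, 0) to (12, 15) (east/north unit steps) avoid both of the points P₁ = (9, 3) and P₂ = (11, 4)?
Number of paths = 17275300

Inclusion–exclusion. Total paths: C(27, 12) = 17383860. Through P₁: C(12, 9)·C(15, 3) = 100100. Through P₂: C(15, 11)·C(12, 1) = 16380. Since P₁ is strictly southwest of P₂, a monotone path through both must visit P₁ then P₂; paths through both = C(12, 9)·C(3, 2)·C(12, 1) = 7920. Avoid both = 17383860 − 100100 − 16380 + 7920 = 17275300.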